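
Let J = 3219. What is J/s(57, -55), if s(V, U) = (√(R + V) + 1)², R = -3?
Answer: 177045/2809 - 19314*√6/2809 ≈ 46.186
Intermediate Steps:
s(V, U) = (1 + √(-3 + V))² (s(V, U) = (√(-3 + V) + 1)² = (1 + √(-3 + V))²)
J/s(57, -55) = 3219/((1 + √(-3 + 57))²) = 3219/((1 + √54)²) = 3219/((1 + 3*√6)²) = 3219/(1 + 3*√6)²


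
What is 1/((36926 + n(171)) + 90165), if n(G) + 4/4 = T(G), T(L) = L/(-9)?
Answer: 1/127071 ≈ 7.8696e-6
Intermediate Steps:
T(L) = -L/9 (T(L) = L*(-⅑) = -L/9)
n(G) = -1 - G/9
1/((36926 + n(171)) + 90165) = 1/((36926 + (-1 - ⅑*171)) + 90165) = 1/((36926 + (-1 - 19)) + 90165) = 1/((36926 - 20) + 90165) = 1/(36906 + 90165) = 1/127071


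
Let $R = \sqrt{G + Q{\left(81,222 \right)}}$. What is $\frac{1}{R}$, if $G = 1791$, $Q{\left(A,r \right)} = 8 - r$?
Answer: $\frac{\sqrt{1577}}{1577} \approx 0.025182$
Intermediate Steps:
$R = \sqrt{1577}$ ($R = \sqrt{1791 + \left(8 - 222\right)} = \sqrt{1791 - 214} = \sqrt{1577} \approx 39.711$)
$\frac{1}{R} = \frac{1}{\sqrt{1577}} = \frac{\sqrt{1577}}{1577}$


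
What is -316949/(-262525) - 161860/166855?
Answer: 2078445779/8760721775 ≈ 0.23725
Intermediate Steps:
-316949/(-262525) - 161860/166855 = -316949*(-1/262525) - 161860*1/166855 = 316949/262525 - 32372/33371 = 2078445779/8760721775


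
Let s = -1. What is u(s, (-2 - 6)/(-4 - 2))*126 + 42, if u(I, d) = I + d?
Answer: 84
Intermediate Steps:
u(s, (-2 - 6)/(-4 - 2))*126 + 42 = (-1 + (-2 - 6)/(-4 - 2))*126 + 42 = (-1 - 8/(-6))*126 + 42 = (-1 - 8*(-1/6))*126 + 42 = (-1 + 4/3)*126 + 42 = (1/3)*126 + 42 = 42 + 42 = 84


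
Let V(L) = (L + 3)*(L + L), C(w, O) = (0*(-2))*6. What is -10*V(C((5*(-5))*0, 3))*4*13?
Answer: 0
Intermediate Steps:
C(w, O) = 0 (C(w, O) = 0*6 = 0)
V(L) = 2*L*(3 + L) (V(L) = (3 + L)*(2*L) = 2*L*(3 + L))
-10*V(C((5*(-5))*0, 3))*4*13 = -10*2*0*(3 + 0)*4*13 = -10*2*0*3*4*13 = -0*4*13 = -10*0*13 = 0*13 = 0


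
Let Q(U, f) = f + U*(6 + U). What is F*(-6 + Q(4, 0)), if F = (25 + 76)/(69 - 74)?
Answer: -3434/5 ≈ -686.80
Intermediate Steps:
F = -101/5 (F = 101/(-5) = 101*(-1/5) = -101/5 ≈ -20.200)
F*(-6 + Q(4, 0)) = -101*(-6 + (0 + 4**2 + 6*4))/5 = -101*(-6 + (0 + 16 + 24))/5 = -101*(-6 + 40)/5 = -101/5*34 = -3434/5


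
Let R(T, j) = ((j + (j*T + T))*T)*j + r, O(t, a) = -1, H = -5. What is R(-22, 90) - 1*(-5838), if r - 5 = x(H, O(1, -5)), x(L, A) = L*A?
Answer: 3791608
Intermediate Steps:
x(L, A) = A*L
r = 10 (r = 5 - 1*(-5) = 5 + 5 = 10)
R(T, j) = 10 + T*j*(T + j + T*j) (R(T, j) = ((j + (j*T + T))*T)*j + 10 = ((j + (T*j + T))*T)*j + 10 = ((j + (T + T*j))*T)*j + 10 = ((T + j + T*j)*T)*j + 10 = (T*(T + j + T*j))*j + 10 = T*j*(T + j + T*j) + 10 = 10 + T*j*(T + j + T*j))
R(-22, 90) - 1*(-5838) = (10 - 22*90² + 90*(-22)² + (-22)²*90²) - 1*(-5838) = (10 - 22*8100 + 90*484 + 484*8100) + 5838 = (10 - 178200 + 43560 + 3920400) + 5838 = 3785770 + 5838 = 3791608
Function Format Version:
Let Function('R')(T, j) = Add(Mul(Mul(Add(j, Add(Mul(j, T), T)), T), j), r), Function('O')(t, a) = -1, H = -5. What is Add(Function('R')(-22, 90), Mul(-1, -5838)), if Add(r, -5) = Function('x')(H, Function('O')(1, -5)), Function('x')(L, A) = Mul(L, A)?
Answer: 3791608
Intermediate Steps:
Function('x')(L, A) = Mul(A, L)
r = 10 (r = Add(5, Mul(-1, -5)) = Add(5, 5) = 10)
Function('R')(T, j) = Add(10, Mul(T, j, Add(T, j, Mul(T, j)))) (Function('R')(T, j) = Add(Mul(Mul(Add(j, Add(Mul(j, T), T)), T), j), 10) = Add(Mul(Mul(Add(j, Add(Mul(T, j), T)), T), j), 10) = Add(Mul(Mul(Add(j, Add(T, Mul(T, j))), T), j), 10) = Add(Mul(Mul(Add(T, j, Mul(T, j)), T), j), 10) = Add(Mul(Mul(T, Add(T, j, Mul(T, j))), j), 10) = Add(Mul(T, j, Add(T, j, Mul(T, j))), 10) = Add(10, Mul(T, j, Add(T, j, Mul(T, j)))))
Add(Function('R')(-22, 90), Mul(-1, -5838)) = Add(Add(10, Mul(-22, Pow(90, 2)), Mul(90, Pow(-22, 2)), Mul(Pow(-22, 2), Pow(90, 2))), Mul(-1, -5838)) = Add(Add(10, Mul(-22, 8100), Mul(90, 484), Mul(484, 8100)), 5838) = Add(Add(10, -178200, 43560, 3920400), 5838) = Add(3785770, 5838) = 3791608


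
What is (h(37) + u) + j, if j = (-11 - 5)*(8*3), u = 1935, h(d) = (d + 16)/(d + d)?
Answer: 114827/74 ≈ 1551.7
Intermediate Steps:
h(d) = (16 + d)/(2*d) (h(d) = (16 + d)/((2*d)) = (16 + d)*(1/(2*d)) = (16 + d)/(2*d))
j = -384 (j = -16*24 = -384)
(h(37) + u) + j = ((½)*(16 + 37)/37 + 1935) - 384 = ((½)*(1/37)*53 + 1935) - 384 = (53/74 + 1935) - 384 = 143243/74 - 384 = 114827/74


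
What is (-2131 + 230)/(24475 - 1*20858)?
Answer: -1901/3617 ≈ -0.52557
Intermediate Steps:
(-2131 + 230)/(24475 - 1*20858) = -1901/(24475 - 20858) = -1901/3617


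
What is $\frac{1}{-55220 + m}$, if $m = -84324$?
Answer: $- \frac{1}{139544} \approx -7.1662 \cdot 10^{-6}$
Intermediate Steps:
$\frac{1}{-55220 + m} = \frac{1}{-55220 - 84324} = \frac{1}{-139544} = - \frac{1}{139544}$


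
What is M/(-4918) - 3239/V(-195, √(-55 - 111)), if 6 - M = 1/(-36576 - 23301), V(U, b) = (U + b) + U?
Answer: 185964584923051/22419271722438 + 3239*I*√166/152266 ≈ 8.2949 + 0.27407*I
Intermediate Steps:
V(U, b) = b + 2*U
M = 359263/59877 (M = 6 - 1/(-36576 - 23301) = 6 - 1/(-59877) = 6 - 1*(-1/59877) = 6 + 1/59877 = 359263/59877 ≈ 6.0000)
M/(-4918) - 3239/V(-195, √(-55 - 111)) = (359263/59877)/(-4918) - 3239/(√(-55 - 111) + 2*(-195)) = (359263/59877)*(-1/4918) - 3239/(√(-166) - 390) = -359263/294475086 - 3239/(I*√166 - 390) = -359263/294475086 - 3239/(-390 + I*√166)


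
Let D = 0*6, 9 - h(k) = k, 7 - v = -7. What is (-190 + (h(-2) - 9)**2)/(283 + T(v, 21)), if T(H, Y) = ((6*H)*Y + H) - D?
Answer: -62/687 ≈ -0.090247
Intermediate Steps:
v = 14 (v = 7 - 1*(-7) = 7 + 7 = 14)
h(k) = 9 - k
D = 0
T(H, Y) = H + 6*H*Y (T(H, Y) = ((6*H)*Y + H) - 1*0 = (6*H*Y + H) + 0 = (H + 6*H*Y) + 0 = H + 6*H*Y)
(-190 + (h(-2) - 9)**2)/(283 + T(v, 21)) = (-190 + ((9 - 1*(-2)) - 9)**2)/(283 + 14*(1 + 6*21)) = (-190 + ((9 + 2) - 9)**2)/(283 + 14*(1 + 126)) = (-190 + (11 - 9)**2)/(283 + 14*127) = (-190 + 2**2)/(283 + 1778) = (-190 + 4)/2061 = -186*1/2061 = -62/687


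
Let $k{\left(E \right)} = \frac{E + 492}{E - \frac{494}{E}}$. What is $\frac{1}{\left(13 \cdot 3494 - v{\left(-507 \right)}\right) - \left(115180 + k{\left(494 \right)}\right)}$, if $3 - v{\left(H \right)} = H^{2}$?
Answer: $\frac{1}{187286} \approx 5.3394 \cdot 10^{-6}$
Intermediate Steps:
$k{\left(E \right)} = \frac{492 + E}{E - \frac{494}{E}}$
$v{\left(H \right)} = 3 - H^{2}$
$\frac{1}{\left(13 \cdot 3494 - v{\left(-507 \right)}\right) - \left(115180 + k{\left(494 \right)}\right)} = \frac{1}{\left(13 \cdot 3494 - \left(3 - \left(-507\right)^{2}\right)\right) - \left(115180 + \frac{494 \left(492 + 494\right)}{-494 + 494^{2}}\right)} = \frac{1}{\left(45422 - \left(3 - 257049\right)\right) - \left(115180 + 494 \frac{1}{-494 + 244036} \cdot 986\right)} = \frac{1}{\left(45422 - \left(3 - 257049\right)\right) - \left(115180 + 494 \cdot \frac{1}{243542} \cdot 986\right)} = \frac{1}{\left(45422 - -257046\right) - \left(115180 + 494 \cdot \frac{1}{243542} \cdot 986\right)} = \frac{1}{\left(45422 + 257046\right) - 115182} = \frac{1}{302468 - 115182} = \frac{1}{187286}$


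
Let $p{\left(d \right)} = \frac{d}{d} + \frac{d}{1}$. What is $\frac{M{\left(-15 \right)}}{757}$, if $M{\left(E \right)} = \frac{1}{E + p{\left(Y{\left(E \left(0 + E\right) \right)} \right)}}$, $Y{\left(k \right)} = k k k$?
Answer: $\frac{1}{8622692527} \approx 1.1597 \cdot 10^{-10}$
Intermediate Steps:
$Y{\left(k \right)} = k^{3}$ ($Y{\left(k \right)} = k^{2} k = k^{3}$)
$p{\left(d \right)} = 1 + d$ ($p{\left(d \right)} = 1 + d 1 = 1 + d$)
$M{\left(E \right)} = \frac{1}{1 + E + E^{6}}$ ($M{\left(E \right)} = \frac{1}{E + \left(1 + \left(E \left(0 + E\right)\right)^{3}\right)} = \frac{1}{E + \left(1 + \left(E E\right)^{3}\right)} = \frac{1}{E + \left(1 + \left(E^{2}\right)^{3}\right)} = \frac{1}{E + \left(1 + E^{6}\right)} = \frac{1}{1 + E + E^{6}}$)
$\frac{M{\left(-15 \right)}}{757} = \frac{1}{\left(1 - 15 + \left(-15\right)^{6}\right) 757} = \frac{1}{1 - 15 + 11390625} \cdot \frac{1}{757} = \frac{1}{11390611} \cdot \frac{1}{757} = \frac{1}{8622692527}$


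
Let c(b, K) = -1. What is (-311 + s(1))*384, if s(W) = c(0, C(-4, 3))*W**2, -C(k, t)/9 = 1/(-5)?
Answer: -119808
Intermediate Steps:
C(k, t) = 9/5 (C(k, t) = -9/(-5) = -9*(-1/5) = 9/5)
s(W) = -W**2
(-311 + s(1))*384 = (-311 - 1*1**2)*384 = (-311 - 1*1)*384 = (-311 - 1)*384 = -312*384 = -119808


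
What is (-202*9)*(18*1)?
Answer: -32724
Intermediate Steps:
(-202*9)*(18*1) = -1818*18 = -32724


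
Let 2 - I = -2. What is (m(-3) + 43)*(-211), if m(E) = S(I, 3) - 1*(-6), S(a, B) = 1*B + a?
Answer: -11816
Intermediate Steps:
I = 4 (I = 2 - 1*(-2) = 2 + 2 = 4)
S(a, B) = B + a
m(E) = 13 (m(E) = (3 + 4) - 1*(-6) = 7 + 6 = 13)
(m(-3) + 43)*(-211) = (13 + 43)*(-211) = 56*(-211) = -11816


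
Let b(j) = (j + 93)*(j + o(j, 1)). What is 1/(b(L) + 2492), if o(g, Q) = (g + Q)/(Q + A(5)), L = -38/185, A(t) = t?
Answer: 68450/170113891 ≈ 0.00040238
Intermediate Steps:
L = -38/185 (L = -38*1/185 = -38/185 ≈ -0.20541)
o(g, Q) = (Q + g)/(5 + Q) (o(g, Q) = (g + Q)/(Q + 5) = (Q + g)/(5 + Q))
b(j) = (93 + j)*(1/6 + 7*j/6) (b(j) = (j + 93)*(j + (1 + j)/(5 + 1)) = (93 + j)*(j + (1 + j)/6) = (93 + j)*(j + (1/6 + j/6)) = (93 + j)*(1/6 + 7*j/6))
1/(b(L) + 2492) = 1/((31/2 + 7*(-38/185)**2/6 + (326/3)*(-38/185)) + 2492) = 1/((31/2 + (7/6)*(1444/34225) - 12388/555) + 2492) = 1/((31/2 + 5054/102675 - 12388/555) + 2492) = 1/(-463509/68450 + 2492) = 1/(170113891/68450) = 68450/170113891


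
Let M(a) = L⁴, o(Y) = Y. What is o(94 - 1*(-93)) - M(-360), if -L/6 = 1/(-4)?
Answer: 2911/16 ≈ 181.94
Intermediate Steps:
L = 3/2 (L = -6/(-4) = -6*(-¼) = 3/2 ≈ 1.5000)
M(a) = 81/16 (M(a) = (3/2)⁴ = 81/16)
o(94 - 1*(-93)) - M(-360) = (94 - 1*(-93)) - 1*81/16 = (94 + 93) - 81/16 = 187 - 81/16 = 2911/16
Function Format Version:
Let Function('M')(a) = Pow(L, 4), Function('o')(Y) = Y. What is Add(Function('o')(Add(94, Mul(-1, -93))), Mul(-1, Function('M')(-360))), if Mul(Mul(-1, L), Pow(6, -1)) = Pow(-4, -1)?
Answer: Rational(2911, 16) ≈ 181.94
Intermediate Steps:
L = Rational(3, 2) (L = Mul(-6, Pow(-4, -1)) = Mul(-6, Rational(-1, 4)) = Rational(3, 2) ≈ 1.5000)
Function('M')(a) = Rational(81, 16) (Function('M')(a) = Pow(Rational(3, 2), 4) = Rational(81, 16))
Add(Function('o')(Add(94, Mul(-1, -93))), Mul(-1, Function('M')(-360))) = Add(Add(94, Mul(-1, -93)), Mul(-1, Rational(81, 16))) = Add(Add(94, 93), Rational(-81, 16)) = Add(187, Rational(-81, 16)) = Rational(2911, 16)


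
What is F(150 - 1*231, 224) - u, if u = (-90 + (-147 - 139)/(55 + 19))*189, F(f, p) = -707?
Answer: 630238/37 ≈ 17033.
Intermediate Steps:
u = -656397/37 (u = (-90 - 286/74)*189 = (-90 - 286*1/74)*189 = (-90 - 143/37)*189 = -3473/37*189 = -656397/37 ≈ -17740.)
F(150 - 1*231, 224) - u = -707 - 1*(-656397/37) = -707 + 656397/37 = 630238/37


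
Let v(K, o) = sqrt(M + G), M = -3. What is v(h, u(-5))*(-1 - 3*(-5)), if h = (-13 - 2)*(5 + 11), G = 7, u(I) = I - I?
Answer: 28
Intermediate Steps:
u(I) = 0
h = -240 (h = -15*16 = -240)
v(K, o) = 2 (v(K, o) = sqrt(-3 + 7) = sqrt(4) = 2)
v(h, u(-5))*(-1 - 3*(-5)) = 2*(-1 - 3*(-5)) = 2*(-1 + 15) = 2*14 = 28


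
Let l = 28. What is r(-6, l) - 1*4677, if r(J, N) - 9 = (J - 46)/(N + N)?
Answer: -65365/14 ≈ -4668.9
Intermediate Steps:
r(J, N) = 9 + (-46 + J)/(2*N) (r(J, N) = 9 + (J - 46)/(N + N) = 9 + (-46 + J)/((2*N)) = 9 + (-46 + J)*(1/(2*N)) = 9 + (-46 + J)/(2*N))
r(-6, l) - 1*4677 = (½)*(-46 - 6 + 18*28)/28 - 1*4677 = (½)*(1/28)*(-46 - 6 + 504) - 4677 = (½)*(1/28)*452 - 4677 = 113/14 - 4677 = -65365/14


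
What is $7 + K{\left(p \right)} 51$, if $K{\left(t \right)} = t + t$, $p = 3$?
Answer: $313$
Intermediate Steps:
$K{\left(t \right)} = 2 t$
$7 + K{\left(p \right)} 51 = 7 + 2 \cdot 3 \cdot 51 = 7 + 6 \cdot 51 = 7 + 306 = 313$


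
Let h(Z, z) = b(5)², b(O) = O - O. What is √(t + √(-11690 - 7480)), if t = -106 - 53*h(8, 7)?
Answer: √(-106 + 3*I*√2130) ≈ 5.8469 + 11.84*I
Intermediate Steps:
b(O) = 0
h(Z, z) = 0 (h(Z, z) = 0² = 0)
t = -106 (t = -106 - 53*0 = -106 + 0 = -106)
√(t + √(-11690 - 7480)) = √(-106 + √(-11690 - 7480)) = √(-106 + √(-19170)) = √(-106 + 3*I*√2130)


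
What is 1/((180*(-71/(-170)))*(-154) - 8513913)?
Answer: -17/144933333 ≈ -1.1730e-7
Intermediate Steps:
1/((180*(-71/(-170)))*(-154) - 8513913) = 1/((180*(-71*(-1/170)))*(-154) - 8513913) = 1/((180*(71/170))*(-154) - 8513913) = 1/((1278/17)*(-154) - 8513913) = 1/(-196812/17 - 8513913) = 1/(-144933333/17) = -17/144933333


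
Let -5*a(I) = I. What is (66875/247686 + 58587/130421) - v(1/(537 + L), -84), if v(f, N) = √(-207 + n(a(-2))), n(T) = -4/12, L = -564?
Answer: 23233084057/32303455806 - I*√1866/3 ≈ 0.71921 - 14.399*I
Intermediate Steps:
a(I) = -I/5
n(T) = -⅓ (n(T) = -4*1/12 = -⅓)
v(f, N) = I*√1866/3 (v(f, N) = √(-207 - ⅓) = √(-622/3) = I*√1866/3)
(66875/247686 + 58587/130421) - v(1/(537 + L), -84) = (66875/247686 + 58587/130421) - I*√1866/3 = 23233084057/32303455806 - I*√1866/3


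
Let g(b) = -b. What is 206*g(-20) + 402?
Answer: 4522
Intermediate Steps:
206*g(-20) + 402 = 206*(-1*(-20)) + 402 = 206*20 + 402 = 4120 + 402 = 4522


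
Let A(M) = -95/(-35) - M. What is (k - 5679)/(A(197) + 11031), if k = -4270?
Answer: -69643/75857 ≈ -0.91808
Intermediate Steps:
A(M) = 19/7 - M (A(M) = -95*(-1/35) - M = 19/7 - M)
(k - 5679)/(A(197) + 11031) = (-4270 - 5679)/((19/7 - 1*197) + 11031) = -9949/((19/7 - 197) + 11031) = -9949/(-1360/7 + 11031) = -9949/75857/7 = -9949*7/75857 = -69643/75857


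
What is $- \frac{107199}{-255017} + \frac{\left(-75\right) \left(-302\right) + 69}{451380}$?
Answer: $\frac{18060405281}{38369857820} \approx 0.47069$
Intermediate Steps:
$- \frac{107199}{-255017} + \frac{\left(-75\right) \left(-302\right) + 69}{451380} = \left(-107199\right) \left(- \frac{1}{255017}\right) + \left(22650 + 69\right) \frac{1}{451380} = \frac{107199}{255017} + 22719 \cdot \frac{1}{451380} = \frac{107199}{255017} + \frac{7573}{150460} = \frac{18060405281}{38369857820}$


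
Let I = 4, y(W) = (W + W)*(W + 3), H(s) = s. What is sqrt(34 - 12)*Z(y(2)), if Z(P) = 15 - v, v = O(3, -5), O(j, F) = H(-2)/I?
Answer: 31*sqrt(22)/2 ≈ 72.701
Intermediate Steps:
y(W) = 2*W*(3 + W) (y(W) = (2*W)*(3 + W) = 2*W*(3 + W))
O(j, F) = -1/2 (O(j, F) = -2/4 = -2*1/4 = -1/2)
v = -1/2 ≈ -0.50000
Z(P) = 31/2 (Z(P) = 15 - 1*(-1/2) = 15 + 1/2 = 31/2)
sqrt(34 - 12)*Z(y(2)) = sqrt(34 - 12)*(31/2) = sqrt(22)*(31/2) = 31*sqrt(22)/2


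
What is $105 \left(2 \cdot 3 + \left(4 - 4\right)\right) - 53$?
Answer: $577$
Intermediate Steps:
$105 \left(2 \cdot 3 + \left(4 - 4\right)\right) - 53 = 105 \left(6 + \left(4 - 4\right)\right) - 53 = 105 \left(6 + 0\right) - 53 = 105 \cdot 6 - 53 = 630 - 53 = 577$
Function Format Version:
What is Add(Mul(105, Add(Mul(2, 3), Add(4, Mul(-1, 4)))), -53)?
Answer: 577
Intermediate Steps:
Add(Mul(105, Add(Mul(2, 3), Add(4, Mul(-1, 4)))), -53) = Add(Mul(105, Add(6, Add(4, -4))), -53) = Add(Mul(105, Add(6, 0)), -53) = Add(Mul(105, 6), -53) = Add(630, -53) = 577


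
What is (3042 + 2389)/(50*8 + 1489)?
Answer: 5431/1889 ≈ 2.8751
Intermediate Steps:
(3042 + 2389)/(50*8 + 1489) = 5431/(400 + 1489) = 5431/1889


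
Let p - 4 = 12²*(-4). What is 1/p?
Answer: -1/572 ≈ -0.0017483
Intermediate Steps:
p = -572 (p = 4 + 12²*(-4) = 4 + 144*(-4) = 4 - 576 = -572)
1/p = 1/(-572) = -1/572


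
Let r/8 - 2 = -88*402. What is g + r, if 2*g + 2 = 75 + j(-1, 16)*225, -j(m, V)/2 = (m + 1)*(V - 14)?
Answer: -565911/2 ≈ -2.8296e+5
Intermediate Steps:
j(m, V) = -2*(1 + m)*(-14 + V) (j(m, V) = -2*(m + 1)*(V - 14) = -2*(1 + m)*(-14 + V))
g = 73/2 (g = -1 + (75 + (28 - 2*16 + 28*(-1) - 2*16*(-1))*225)/2 = -1 + (75 + (28 - 32 - 28 + 32)*225)/2 = -1 + (75 + 0*225)/2 = -1 + (75 + 0)/2 = -1 + (½)*75 = -1 + 75/2 = 73/2 ≈ 36.500)
r = -282992 (r = 16 + 8*(-88*402) = 16 + 8*(-35376) = 16 - 283008 = -282992)
g + r = 73/2 - 282992 = -565911/2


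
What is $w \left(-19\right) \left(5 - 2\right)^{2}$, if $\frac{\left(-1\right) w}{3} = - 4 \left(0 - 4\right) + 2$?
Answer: $9234$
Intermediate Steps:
$w = -54$ ($w = - 3 \left(- 4 \left(0 - 4\right) + 2\right) = - 3 \left(\left(-4\right) \left(-4\right) + 2\right) = - 3 \left(16 + 2\right) = \left(-3\right) 18 = -54$)
$w \left(-19\right) \left(5 - 2\right)^{2} = \left(-54\right) \left(-19\right) \left(5 - 2\right)^{2} = 1026 \cdot 3^{2} = 1026 \cdot 9 = 9234$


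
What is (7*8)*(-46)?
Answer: -2576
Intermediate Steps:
(7*8)*(-46) = 56*(-46) = -2576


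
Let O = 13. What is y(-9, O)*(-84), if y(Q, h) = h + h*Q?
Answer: 8736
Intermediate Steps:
y(Q, h) = h + Q*h
y(-9, O)*(-84) = (13*(1 - 9))*(-84) = (13*(-8))*(-84) = -104*(-84) = 8736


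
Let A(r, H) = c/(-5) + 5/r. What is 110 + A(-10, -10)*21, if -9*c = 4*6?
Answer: 1107/10 ≈ 110.70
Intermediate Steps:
c = -8/3 (c = -4*6/9 = -⅑*24 = -8/3 ≈ -2.6667)
A(r, H) = 8/15 + 5/r (A(r, H) = -8/3/(-5) + 5/r = -8/3*(-⅕) + 5/r = 8/15 + 5/r)
110 + A(-10, -10)*21 = 110 + (8/15 + 5/(-10))*21 = 110 + (8/15 + 5*(-⅒))*21 = 110 + (8/15 - ½)*21 = 110 + (1/30)*21 = 110 + 7/10 = 1107/10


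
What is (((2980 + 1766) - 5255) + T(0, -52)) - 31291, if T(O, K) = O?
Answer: -31800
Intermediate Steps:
(((2980 + 1766) - 5255) + T(0, -52)) - 31291 = (((2980 + 1766) - 5255) + 0) - 31291 = ((4746 - 5255) + 0) - 31291 = (-509 + 0) - 31291 = -509 - 31291 = -31800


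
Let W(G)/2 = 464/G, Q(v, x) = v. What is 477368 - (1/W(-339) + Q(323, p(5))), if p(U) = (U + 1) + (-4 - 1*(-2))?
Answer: 442698099/928 ≈ 4.7705e+5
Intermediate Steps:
p(U) = -1 + U (p(U) = (1 + U) + (-4 + 2) = (1 + U) - 2 = -1 + U)
W(G) = 928/G (W(G) = 2*(464/G) = 928/G)
477368 - (1/W(-339) + Q(323, p(5))) = 477368 - (1/(928/(-339)) + 323) = 477368 - (1/(928*(-1/339)) + 323) = 477368 - (1/(-928/339) + 323) = 477368 - (-339/928 + 323) = 477368 - 1*299405/928 = 477368 - 299405/928 = 442698099/928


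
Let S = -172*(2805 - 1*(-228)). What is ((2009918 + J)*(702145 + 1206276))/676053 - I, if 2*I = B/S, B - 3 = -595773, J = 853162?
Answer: 35190341199925775/4354081788 ≈ 8.0822e+6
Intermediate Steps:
S = -521676 (S = -172*(2805 + 228) = -172*3033 = -521676)
B = -595770 (B = 3 - 595773 = -595770)
I = 99295/173892 (I = (-595770/(-521676))/2 = (-595770*(-1/521676))/2 = (1/2)*(99295/86946) = 99295/173892 ≈ 0.57102)
((2009918 + J)*(702145 + 1206276))/676053 - I = ((2009918 + 853162)*(702145 + 1206276))/676053 - 1*99295/173892 = (2863080*1908421)*(1/676053) - 99295/173892 = 5463961996680*(1/676053) - 99295/173892 = 202368962840/25039 - 99295/173892 = 35190341199925775/4354081788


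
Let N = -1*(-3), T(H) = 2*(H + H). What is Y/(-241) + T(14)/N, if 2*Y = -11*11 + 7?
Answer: 13667/723 ≈ 18.903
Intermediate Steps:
T(H) = 4*H (T(H) = 2*(2*H) = 4*H)
Y = -57 (Y = (-11*11 + 7)/2 = (-121 + 7)/2 = (1/2)*(-114) = -57)
N = 3
Y/(-241) + T(14)/N = -57/(-241) + (4*14)/3 = -57*(-1/241) + 56*(1/3) = 57/241 + 56/3 = 13667/723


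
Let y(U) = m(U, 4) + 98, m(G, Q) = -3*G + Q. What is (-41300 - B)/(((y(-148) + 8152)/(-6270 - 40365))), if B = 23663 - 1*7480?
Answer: 2680719705/8698 ≈ 3.0820e+5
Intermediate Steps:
m(G, Q) = Q - 3*G
B = 16183 (B = 23663 - 7480 = 16183)
y(U) = 102 - 3*U (y(U) = (4 - 3*U) + 98 = 102 - 3*U)
(-41300 - B)/(((y(-148) + 8152)/(-6270 - 40365))) = (-41300 - 1*16183)/((((102 - 3*(-148)) + 8152)/(-6270 - 40365))) = (-41300 - 16183)/((((102 + 444) + 8152)/(-46635))) = -57483*(-46635/(546 + 8152)) = -57483/(8698*(-1/46635)) = -57483/(-8698/46635) = -57483*(-46635/8698) = 2680719705/8698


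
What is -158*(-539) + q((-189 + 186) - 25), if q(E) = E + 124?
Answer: 85258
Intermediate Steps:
q(E) = 124 + E
-158*(-539) + q((-189 + 186) - 25) = -158*(-539) + (124 + ((-189 + 186) - 25)) = 85162 + (124 + (-3 - 25)) = 85162 + (124 - 28) = 85162 + 96 = 85258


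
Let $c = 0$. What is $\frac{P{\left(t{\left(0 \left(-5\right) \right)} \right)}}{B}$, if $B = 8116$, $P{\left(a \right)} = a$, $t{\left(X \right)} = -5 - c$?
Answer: $- \frac{5}{8116} \approx -0.00061607$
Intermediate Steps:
$t{\left(X \right)} = -5$ ($t{\left(X \right)} = -5 - 0 = -5 + 0 = -5$)
$\frac{P{\left(t{\left(0 \left(-5\right) \right)} \right)}}{B} = - \frac{5}{8116}$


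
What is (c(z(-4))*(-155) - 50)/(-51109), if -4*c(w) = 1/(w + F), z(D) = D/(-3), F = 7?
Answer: 907/1022180 ≈ 0.00088732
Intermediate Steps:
z(D) = -D/3 (z(D) = D*(-⅓) = -D/3)
c(w) = -1/(4*(7 + w)) (c(w) = -1/(4*(w + 7)) = -1/(4*(7 + w)))
(c(z(-4))*(-155) - 50)/(-51109) = (-1/(28 + 4*(-⅓*(-4)))*(-155) - 50)/(-51109) = (-1/(28 + 4*(4/3))*(-155) - 50)*(-1/51109) = (-1/(28 + 16/3)*(-155) - 50)*(-1/51109) = (-1/100/3*(-155) - 50)*(-1/51109) = (-1*3/100*(-155) - 50)*(-1/51109) = (-3/100*(-155) - 50)*(-1/51109) = (93/20 - 50)*(-1/51109) = -907/20*(-1/51109) = 907/1022180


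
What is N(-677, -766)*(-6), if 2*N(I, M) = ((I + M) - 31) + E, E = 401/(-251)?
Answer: 1111125/251 ≈ 4426.8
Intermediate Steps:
E = -401/251 (E = 401*(-1/251) = -401/251 ≈ -1.5976)
N(I, M) = -4091/251 + I/2 + M/2 (N(I, M) = (((I + M) - 31) - 401/251)/2 = ((-31 + I + M) - 401/251)/2 = (-8182/251 + I + M)/2 = -4091/251 + I/2 + M/2)
N(-677, -766)*(-6) = (-4091/251 + (½)*(-677) + (½)*(-766))*(-6) = (-4091/251 - 677/2 - 383)*(-6) = -370375/502*(-6) = 1111125/251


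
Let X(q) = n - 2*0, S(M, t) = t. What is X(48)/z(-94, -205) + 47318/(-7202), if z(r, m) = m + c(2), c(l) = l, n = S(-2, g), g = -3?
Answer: -4791974/731003 ≈ -6.5553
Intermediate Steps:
n = -3
X(q) = -3 (X(q) = -3 - 2*0 = -3 + 0 = -3)
z(r, m) = 2 + m (z(r, m) = m + 2 = 2 + m)
X(48)/z(-94, -205) + 47318/(-7202) = -3/(2 - 205) + 47318/(-7202) = -3/(-203) + 47318*(-1/7202) = -3*(-1/203) - 23659/3601 = 3/203 - 23659/3601 = -4791974/731003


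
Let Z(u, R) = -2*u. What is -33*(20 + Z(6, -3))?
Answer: -264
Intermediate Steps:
-33*(20 + Z(6, -3)) = -33*(20 - 2*6) = -33*(20 - 12) = -33*8 = -264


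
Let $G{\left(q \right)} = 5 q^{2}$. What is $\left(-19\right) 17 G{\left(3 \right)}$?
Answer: $-14535$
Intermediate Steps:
$\left(-19\right) 17 G{\left(3 \right)} = \left(-19\right) 17 \cdot 5 \cdot 3^{2} = - 323 \cdot 5 \cdot 9 = \left(-323\right) 45 = -14535$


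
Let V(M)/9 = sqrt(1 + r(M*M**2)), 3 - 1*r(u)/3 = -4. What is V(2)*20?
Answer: 180*sqrt(22) ≈ 844.27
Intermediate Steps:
r(u) = 21 (r(u) = 9 - 3*(-4) = 9 + 12 = 21)
V(M) = 9*sqrt(22) (V(M) = 9*sqrt(1 + 21) = 9*sqrt(22))
V(2)*20 = (9*sqrt(22))*20 = 180*sqrt(22)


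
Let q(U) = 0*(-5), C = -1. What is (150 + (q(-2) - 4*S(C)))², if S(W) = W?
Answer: 23716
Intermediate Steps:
q(U) = 0
(150 + (q(-2) - 4*S(C)))² = (150 + (0 - 4*(-1)))² = (150 + (0 + 4))² = (150 + 4)² = 154² = 23716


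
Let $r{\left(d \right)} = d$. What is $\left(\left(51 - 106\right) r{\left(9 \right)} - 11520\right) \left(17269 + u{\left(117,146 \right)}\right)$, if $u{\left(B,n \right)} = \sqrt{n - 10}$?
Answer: $-207487035 - 24030 \sqrt{34} \approx -2.0763 \cdot 10^{8}$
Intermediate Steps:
$u{\left(B,n \right)} = \sqrt{-10 + n}$
$\left(\left(51 - 106\right) r{\left(9 \right)} - 11520\right) \left(17269 + u{\left(117,146 \right)}\right) = \left(\left(51 - 106\right) 9 - 11520\right) \left(17269 + \sqrt{-10 + 146}\right) = \left(\left(-55\right) 9 - 11520\right) \left(17269 + \sqrt{136}\right) = \left(-495 - 11520\right) \left(17269 + 2 \sqrt{34}\right) = - 12015 \left(17269 + 2 \sqrt{34}\right) = -207487035 - 24030 \sqrt{34}$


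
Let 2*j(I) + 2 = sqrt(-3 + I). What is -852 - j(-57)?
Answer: -851 - I*sqrt(15) ≈ -851.0 - 3.873*I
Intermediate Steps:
j(I) = -1 + sqrt(-3 + I)/2
-852 - j(-57) = -852 - (-1 + sqrt(-3 - 57)/2) = -852 - (-1 + sqrt(-60)/2) = -852 - (-1 + (2*I*sqrt(15))/2) = -852 - (-1 + I*sqrt(15)) = -852 + (1 - I*sqrt(15)) = -851 - I*sqrt(15)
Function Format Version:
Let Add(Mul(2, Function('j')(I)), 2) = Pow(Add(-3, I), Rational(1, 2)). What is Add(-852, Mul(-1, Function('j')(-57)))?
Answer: Add(-851, Mul(-1, I, Pow(15, Rational(1, 2)))) ≈ Add(-851.00, Mul(-3.8730, I))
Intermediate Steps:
Function('j')(I) = Add(-1, Mul(Rational(1, 2), Pow(Add(-3, I), Rational(1, 2))))
Add(-852, Mul(-1, Function('j')(-57))) = Add(-852, Mul(-1, Add(-1, Mul(Rational(1, 2), Pow(Add(-3, -57), Rational(1, 2)))))) = Add(-852, Mul(-1, Add(-1, Mul(Rational(1, 2), Pow(-60, Rational(1, 2)))))) = Add(-852, Mul(-1, Add(-1, Mul(Rational(1, 2), Mul(2, I, Pow(15, Rational(1, 2))))))) = Add(-852, Mul(-1, Add(-1, Mul(I, Pow(15, Rational(1, 2)))))) = Add(-852, Add(1, Mul(-1, I, Pow(15, Rational(1, 2))))) = Add(-851, Mul(-1, I, Pow(15, Rational(1, 2))))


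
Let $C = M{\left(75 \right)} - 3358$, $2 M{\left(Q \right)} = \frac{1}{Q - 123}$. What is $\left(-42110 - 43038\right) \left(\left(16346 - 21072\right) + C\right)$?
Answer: $\frac{16520095655}{24} \approx 6.8834 \cdot 10^{8}$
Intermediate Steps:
$M{\left(Q \right)} = \frac{1}{2 \left(-123 + Q\right)}$ ($M{\left(Q \right)} = \frac{1}{2 \left(Q - 123\right)} = \frac{1}{2 \left(-123 + Q\right)}$)
$C = - \frac{322369}{96}$ ($C = \frac{1}{2 \left(-123 + 75\right)} - 3358 = \frac{1}{2 \left(-48\right)} - 3358 = \frac{1}{2} \left(- \frac{1}{48}\right) - 3358 = - \frac{1}{96} - 3358 = - \frac{322369}{96} \approx -3358.0$)
$\left(-42110 - 43038\right) \left(\left(16346 - 21072\right) + C\right) = \left(-42110 - 43038\right) \left(\left(16346 - 21072\right) - \frac{322369}{96}\right) = - 85148 \left(\left(16346 - 21072\right) - \frac{322369}{96}\right) = - 85148 \left(-4726 - \frac{322369}{96}\right) = \left(-85148\right) \left(- \frac{776065}{96}\right) = \frac{16520095655}{24}$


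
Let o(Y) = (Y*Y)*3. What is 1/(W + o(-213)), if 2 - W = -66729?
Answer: 1/202838 ≈ 4.9300e-6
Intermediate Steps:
o(Y) = 3*Y² (o(Y) = Y²*3 = 3*Y²)
W = 66731 (W = 2 - 1*(-66729) = 2 + 66729 = 66731)
1/(W + o(-213)) = 1/(66731 + 3*(-213)²) = 1/(66731 + 3*45369) = 1/(66731 + 136107) = 1/202838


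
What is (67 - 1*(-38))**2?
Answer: 11025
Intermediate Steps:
(67 - 1*(-38))**2 = (67 + 38)**2 = 105**2 = 11025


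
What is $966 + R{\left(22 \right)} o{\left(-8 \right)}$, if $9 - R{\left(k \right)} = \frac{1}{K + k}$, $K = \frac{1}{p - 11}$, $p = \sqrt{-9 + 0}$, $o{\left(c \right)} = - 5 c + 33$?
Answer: $\frac{101127274}{62437} - \frac{219 i}{62437} \approx 1619.7 - 0.0035075 i$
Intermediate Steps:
$o{\left(c \right)} = 33 - 5 c$
$p = 3 i$ ($p = \sqrt{-9} = 3 i \approx 3.0 i$)
$K = \frac{-11 - 3 i}{130}$ ($K = \frac{1}{3 i - 11} = \frac{1}{-11 + 3 i} = \frac{-11 - 3 i}{130} \approx -0.084615 - 0.023077 i$)
$R{\left(k \right)} = 9 - \frac{1}{- \frac{11}{130} + k - \frac{3 i}{130}}$ ($R{\left(k \right)} = 9 - \frac{1}{\left(- \frac{11}{130} - \frac{3 i}{130}\right) + k} = 9 - \frac{1}{- \frac{11}{130} + k - \frac{3 i}{130}}$)
$966 + R{\left(22 \right)} o{\left(-8 \right)} = 966 + \frac{-229 - 27 i + 1170 \cdot 22}{-11 - 3 i + 130 \cdot 22} \left(33 - -40\right) = 966 + \frac{-229 - 27 i + 25740}{-11 - 3 i + 2860} \left(33 + 40\right) = 966 + \frac{25511 - 27 i}{2849 - 3 i} 73 = 966 + \frac{2849 + 3 i}{8116810} \left(25511 - 27 i\right) 73 = 966 + \frac{\left(2849 + 3 i\right) \left(25511 - 27 i\right)}{8116810} \cdot 73 = 966 + \frac{73 \left(2849 + 3 i\right) \left(25511 - 27 i\right)}{8116810}$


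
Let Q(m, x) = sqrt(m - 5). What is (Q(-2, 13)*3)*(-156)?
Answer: -468*I*sqrt(7) ≈ -1238.2*I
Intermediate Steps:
Q(m, x) = sqrt(-5 + m)
(Q(-2, 13)*3)*(-156) = (sqrt(-5 - 2)*3)*(-156) = (sqrt(-7)*3)*(-156) = ((I*sqrt(7))*3)*(-156) = (3*I*sqrt(7))*(-156) = -468*I*sqrt(7)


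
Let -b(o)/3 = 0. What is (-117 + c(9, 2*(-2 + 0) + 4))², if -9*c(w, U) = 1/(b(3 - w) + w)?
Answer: 89832484/6561 ≈ 13692.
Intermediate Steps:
b(o) = 0 (b(o) = -3*0 = 0)
c(w, U) = -1/(9*w) (c(w, U) = -1/(9*(0 + w)) = -1/(9*w))
(-117 + c(9, 2*(-2 + 0) + 4))² = (-117 - ⅑/9)² = (-117 - ⅑*⅑)² = (-117 - 1/81)² = (-9478/81)² = 89832484/6561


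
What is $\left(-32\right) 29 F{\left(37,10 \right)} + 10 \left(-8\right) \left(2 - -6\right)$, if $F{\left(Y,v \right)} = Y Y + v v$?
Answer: $-1363872$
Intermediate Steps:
$F{\left(Y,v \right)} = Y^{2} + v^{2}$
$\left(-32\right) 29 F{\left(37,10 \right)} + 10 \left(-8\right) \left(2 - -6\right) = \left(-32\right) 29 \left(37^{2} + 10^{2}\right) + 10 \left(-8\right) \left(2 - -6\right) = - 928 \left(1369 + 100\right) - 80 \left(2 + 6\right) = \left(-928\right) 1469 - 640 = -1363232 - 640 = -1363872$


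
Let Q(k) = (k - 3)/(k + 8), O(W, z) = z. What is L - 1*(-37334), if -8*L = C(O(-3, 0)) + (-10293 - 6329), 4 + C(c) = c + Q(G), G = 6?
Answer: 4414169/112 ≈ 39412.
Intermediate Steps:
Q(k) = (-3 + k)/(8 + k)
C(c) = -53/14 + c (C(c) = -4 + (c + (-3 + 6)/(8 + 6)) = -4 + (c + 3/14) = -4 + (3/14 + c) = -53/14 + c)
L = 232761/112 (L = -((-53/14 + 0) + (-10293 - 6329))/8 = -(-53/14 - 16622)/8 = -⅛*(-232761/14) = 232761/112 ≈ 2078.2)
L - 1*(-37334) = 232761/112 - 1*(-37334) = 232761/112 + 37334 = 4414169/112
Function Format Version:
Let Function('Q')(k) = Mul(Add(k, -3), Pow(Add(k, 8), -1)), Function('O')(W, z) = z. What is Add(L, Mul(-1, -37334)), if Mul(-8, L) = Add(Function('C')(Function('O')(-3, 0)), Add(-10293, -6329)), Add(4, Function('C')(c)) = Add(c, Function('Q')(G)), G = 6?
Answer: Rational(4414169, 112) ≈ 39412.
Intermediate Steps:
Function('Q')(k) = Mul(Pow(Add(8, k), -1), Add(-3, k)) (Function('Q')(k) = Mul(Add(-3, k), Pow(Add(8, k), -1)) = Mul(Pow(Add(8, k), -1), Add(-3, k)))
Function('C')(c) = Add(Rational(-53, 14), c) (Function('C')(c) = Add(-4, Add(c, Mul(Pow(Add(8, 6), -1), Add(-3, 6)))) = Add(-4, Add(c, Mul(Pow(14, -1), 3))) = Add(-4, Add(c, Mul(Rational(1, 14), 3))) = Add(-4, Add(c, Rational(3, 14))) = Add(-4, Add(Rational(3, 14), c)) = Add(Rational(-53, 14), c))
L = Rational(232761, 112) (L = Mul(Rational(-1, 8), Add(Add(Rational(-53, 14), 0), Add(-10293, -6329))) = Mul(Rational(-1, 8), Add(Rational(-53, 14), -16622)) = Mul(Rational(-1, 8), Rational(-232761, 14)) = Rational(232761, 112) ≈ 2078.2)
Add(L, Mul(-1, -37334)) = Add(Rational(232761, 112), Mul(-1, -37334)) = Add(Rational(232761, 112), 37334) = Rational(4414169, 112)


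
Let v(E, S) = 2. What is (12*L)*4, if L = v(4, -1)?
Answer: 96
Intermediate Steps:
L = 2
(12*L)*4 = (12*2)*4 = 24*4 = 96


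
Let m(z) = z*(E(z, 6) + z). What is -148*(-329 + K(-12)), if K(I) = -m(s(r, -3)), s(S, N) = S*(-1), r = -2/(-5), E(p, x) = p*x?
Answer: 1221444/25 ≈ 48858.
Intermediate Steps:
r = 2/5 (r = -2*(-1/5) = 2/5 ≈ 0.40000)
s(S, N) = -S
m(z) = 7*z**2 (m(z) = z*(z*6 + z) = z*(6*z + z) = z*(7*z) = 7*z**2)
K(I) = -28/25 (K(I) = -7*(-1*2/5)**2 = -7*(-2/5)**2 = -7*4/25 = -1*28/25 = -28/25)
-148*(-329 + K(-12)) = -148*(-329 - 28/25) = -148*(-8253/25) = 1221444/25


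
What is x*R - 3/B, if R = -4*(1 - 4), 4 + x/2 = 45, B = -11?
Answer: 10827/11 ≈ 984.27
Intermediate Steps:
x = 82 (x = -8 + 2*45 = -8 + 90 = 82)
R = 12 (R = -4*(-3) = 12)
x*R - 3/B = 82*12 - 3/(-11) = 984 - 3*(-1/11) = 984 + 3/11 = 10827/11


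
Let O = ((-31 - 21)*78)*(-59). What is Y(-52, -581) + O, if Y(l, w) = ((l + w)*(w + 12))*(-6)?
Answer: -1921758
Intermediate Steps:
Y(l, w) = -6*(12 + w)*(l + w) (Y(l, w) = ((l + w)*(12 + w))*(-6) = ((12 + w)*(l + w))*(-6) = -6*(12 + w)*(l + w))
O = 239304 (O = -52*78*(-59) = -4056*(-59) = 239304)
Y(-52, -581) + O = (-72*(-52) - 72*(-581) - 6*(-581)² - 6*(-52)*(-581)) + 239304 = (3744 + 41832 - 6*337561 - 181272) + 239304 = (3744 + 41832 - 2025366 - 181272) + 239304 = -2161062 + 239304 = -1921758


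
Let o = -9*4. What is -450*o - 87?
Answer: 16113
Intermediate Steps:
o = -36
-450*o - 87 = -450*(-36) - 87 = 16200 - 87 = 16113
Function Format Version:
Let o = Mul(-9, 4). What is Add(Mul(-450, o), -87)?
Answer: 16113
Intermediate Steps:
o = -36
Add(Mul(-450, o), -87) = Add(Mul(-450, -36), -87) = Add(16200, -87) = 16113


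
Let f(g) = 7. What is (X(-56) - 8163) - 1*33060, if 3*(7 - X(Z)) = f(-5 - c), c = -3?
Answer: -123655/3 ≈ -41218.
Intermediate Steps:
X(Z) = 14/3 (X(Z) = 7 - 1/3*7 = 7 - 7/3 = 14/3)
(X(-56) - 8163) - 1*33060 = (14/3 - 8163) - 1*33060 = -24475/3 - 33060 = -123655/3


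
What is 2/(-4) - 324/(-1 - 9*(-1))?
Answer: -41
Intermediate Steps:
2/(-4) - 324/(-1 - 9*(-1)) = 2*(-1/4) - 324/(-1 + 9) = -1/2 - 324/8 = -1/2 - 324*1/8 = -1/2 - 81/2 = -41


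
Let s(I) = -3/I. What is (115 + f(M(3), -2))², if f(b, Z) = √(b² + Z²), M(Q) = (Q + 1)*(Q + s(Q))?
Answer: 13293 + 460*√17 ≈ 15190.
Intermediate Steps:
M(Q) = (1 + Q)*(Q - 3/Q) (M(Q) = (Q + 1)*(Q - 3/Q) = (1 + Q)*(Q - 3/Q))
f(b, Z) = √(Z² + b²)
(115 + f(M(3), -2))² = (115 + √((-2)² + (-3 + 3 + 3² - 3/3)²))² = (115 + √(4 + (-3 + 3 + 9 - 3*⅓)²))² = (115 + √(4 + (-3 + 3 + 9 - 1)²))² = (115 + √(4 + 8²))² = (115 + √(4 + 64))² = (115 + √68)² = (115 + 2*√17)²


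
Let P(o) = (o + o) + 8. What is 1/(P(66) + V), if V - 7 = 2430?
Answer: 1/2577 ≈ 0.00038805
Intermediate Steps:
P(o) = 8 + 2*o (P(o) = 2*o + 8 = 8 + 2*o)
V = 2437 (V = 7 + 2430 = 2437)
1/(P(66) + V) = 1/((8 + 2*66) + 2437) = 1/((8 + 132) + 2437) = 1/(140 + 2437) = 1/2577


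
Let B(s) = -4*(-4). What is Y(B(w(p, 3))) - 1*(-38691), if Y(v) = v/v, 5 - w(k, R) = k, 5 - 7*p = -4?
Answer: 38692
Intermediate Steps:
p = 9/7 (p = 5/7 - ⅐*(-4) = 5/7 + 4/7 = 9/7 ≈ 1.2857)
w(k, R) = 5 - k
B(s) = 16
Y(v) = 1
Y(B(w(p, 3))) - 1*(-38691) = 1 - 1*(-38691) = 1 + 38691 = 38692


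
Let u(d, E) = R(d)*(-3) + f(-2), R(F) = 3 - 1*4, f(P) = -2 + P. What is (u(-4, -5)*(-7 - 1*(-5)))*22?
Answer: 44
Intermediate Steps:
R(F) = -1 (R(F) = 3 - 4 = -1)
u(d, E) = -1 (u(d, E) = -1*(-3) + (-2 - 2) = 3 - 4 = -1)
(u(-4, -5)*(-7 - 1*(-5)))*22 = -(-7 - 1*(-5))*22 = -(-7 + 5)*22 = -1*(-2)*22 = 2*22 = 44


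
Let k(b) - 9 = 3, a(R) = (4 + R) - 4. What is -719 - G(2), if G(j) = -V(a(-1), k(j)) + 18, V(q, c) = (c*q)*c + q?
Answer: -882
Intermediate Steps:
a(R) = R
k(b) = 12 (k(b) = 9 + 3 = 12)
V(q, c) = q + q*c² (V(q, c) = q*c² + q = q + q*c²)
G(j) = 163 (G(j) = -(-1)*(1 + 12²) + 18 = -(-1)*(1 + 144) + 18 = -(-1)*145 + 18 = -1*(-145) + 18 = 145 + 18 = 163)
-719 - G(2) = -719 - 1*163 = -719 - 163 = -882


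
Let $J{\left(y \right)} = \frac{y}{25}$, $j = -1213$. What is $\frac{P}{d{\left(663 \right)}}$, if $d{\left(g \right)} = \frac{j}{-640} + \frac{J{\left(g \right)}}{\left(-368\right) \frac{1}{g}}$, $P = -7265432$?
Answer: $\frac{534735795200}{3377057} \approx 1.5834 \cdot 10^{5}$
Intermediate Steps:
$J{\left(y \right)} = \frac{y}{25}$ ($J{\left(y \right)} = y \frac{1}{25} = \frac{y}{25}$)
$d{\left(g \right)} = \frac{1213}{640} - \frac{g^{2}}{9200}$ ($d{\left(g \right)} = - \frac{1213}{-640} + \frac{\frac{1}{25} g}{\left(-368\right) \frac{1}{g}} = \left(-1213\right) \left(- \frac{1}{640}\right) + \frac{g}{25} \left(- \frac{g}{368}\right) = \frac{1213}{640} - \frac{g^{2}}{9200}$)
$\frac{P}{d{\left(663 \right)}} = - \frac{7265432}{\frac{1213}{640} - \frac{663^{2}}{9200}} = - \frac{7265432}{\frac{1213}{640} - \frac{439569}{9200}} = - \frac{7265432}{- \frac{3377057}{73600}} = \left(-7265432\right) \left(- \frac{73600}{3377057}\right) = \frac{534735795200}{3377057}$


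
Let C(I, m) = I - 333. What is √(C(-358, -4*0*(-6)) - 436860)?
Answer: I*√437551 ≈ 661.48*I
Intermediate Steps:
C(I, m) = -333 + I
√(C(-358, -4*0*(-6)) - 436860) = √((-333 - 358) - 436860) = √(-691 - 436860) = √(-437551) = I*√437551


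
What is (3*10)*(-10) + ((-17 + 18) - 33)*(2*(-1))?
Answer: -236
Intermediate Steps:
(3*10)*(-10) + ((-17 + 18) - 33)*(2*(-1)) = 30*(-10) + (1 - 33)*(-2) = -300 - 32*(-2) = -300 + 64 = -236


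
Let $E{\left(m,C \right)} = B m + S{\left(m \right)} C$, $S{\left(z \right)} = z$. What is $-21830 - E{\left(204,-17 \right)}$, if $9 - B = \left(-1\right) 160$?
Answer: $-52838$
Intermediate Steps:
$B = 169$ ($B = 9 - \left(-1\right) 160 = 9 - -160 = 9 + 160 = 169$)
$E{\left(m,C \right)} = 169 m + C m$ ($E{\left(m,C \right)} = 169 m + m C = 169 m + C m$)
$-21830 - E{\left(204,-17 \right)} = -21830 - 204 \left(169 - 17\right) = -21830 - 204 \cdot 152 = -21830 - 31008 = -52838$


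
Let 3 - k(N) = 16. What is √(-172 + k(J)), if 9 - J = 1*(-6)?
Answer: I*√185 ≈ 13.601*I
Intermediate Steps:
J = 15 (J = 9 - (-6) = 9 - 1*(-6) = 9 + 6 = 15)
k(N) = -13 (k(N) = 3 - 1*16 = 3 - 16 = -13)
√(-172 + k(J)) = √(-172 - 13) = √(-185) = I*√185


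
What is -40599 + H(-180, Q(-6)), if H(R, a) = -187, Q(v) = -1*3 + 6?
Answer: -40786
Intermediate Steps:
Q(v) = 3 (Q(v) = -3 + 6 = 3)
-40599 + H(-180, Q(-6)) = -40599 - 187 = -40786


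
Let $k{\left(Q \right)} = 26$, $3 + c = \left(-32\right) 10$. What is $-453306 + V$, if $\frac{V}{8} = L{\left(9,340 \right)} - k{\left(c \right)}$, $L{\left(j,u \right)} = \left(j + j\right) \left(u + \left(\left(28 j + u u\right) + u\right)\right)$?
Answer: $16327094$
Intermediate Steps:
$c = -323$ ($c = -3 - 320 = -323$)
$L{\left(j,u \right)} = 2 j \left(u^{2} + 2 u + 28 j\right)$ ($L{\left(j,u \right)} = 2 j \left(u + \left(\left(28 j + u^{2}\right) + u\right)\right) = 2 j \left(u + \left(\left(u^{2} + 28 j\right) + u\right)\right) = 2 j \left(u + \left(u + u^{2} + 28 j\right)\right) = 2 j \left(u^{2} + 2 u + 28 j\right)$)
$V = 16780400$ ($V = 8 \left(2 \cdot 9 \left(340^{2} + 2 \cdot 340 + 28 \cdot 9\right) - 26\right) = 8 \left(2 \cdot 9 \left(115600 + 680 + 252\right) - 26\right) = 8 \left(2 \cdot 9 \cdot 116532 - 26\right) = 8 \left(2097576 - 26\right) = 8 \cdot 2097550 = 16780400$)
$-453306 + V = -453306 + 16780400 = 16327094$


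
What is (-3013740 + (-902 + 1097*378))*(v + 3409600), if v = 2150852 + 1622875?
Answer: -18676477800152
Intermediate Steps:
v = 3773727
(-3013740 + (-902 + 1097*378))*(v + 3409600) = (-3013740 + (-902 + 1097*378))*(3773727 + 3409600) = (-3013740 + (-902 + 414666))*7183327 = (-3013740 + 413764)*7183327 = -2599976*7183327 = -18676477800152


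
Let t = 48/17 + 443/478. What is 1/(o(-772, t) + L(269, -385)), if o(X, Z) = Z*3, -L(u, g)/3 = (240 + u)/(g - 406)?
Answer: 6427666/84725577 ≈ 0.075865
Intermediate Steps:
L(u, g) = -3*(240 + u)/(-406 + g) (L(u, g) = -3*(240 + u)/(g - 406) = -3*(240 + u)/(-406 + g))
t = 30475/8126 (t = 48*(1/17) + 443*(1/478) = 48/17 + 443/478 = 30475/8126 ≈ 3.7503)
o(X, Z) = 3*Z
1/(o(-772, t) + L(269, -385)) = 1/(3*(30475/8126) + 3*(-240 - 1*269)/(-406 - 385)) = 1/(91425/8126 + 3*(-240 - 269)/(-791)) = 1/(91425/8126 + 3*(-1/791)*(-509)) = 1/(91425/8126 + 1527/791) = 1/(84725577/6427666) = 6427666/84725577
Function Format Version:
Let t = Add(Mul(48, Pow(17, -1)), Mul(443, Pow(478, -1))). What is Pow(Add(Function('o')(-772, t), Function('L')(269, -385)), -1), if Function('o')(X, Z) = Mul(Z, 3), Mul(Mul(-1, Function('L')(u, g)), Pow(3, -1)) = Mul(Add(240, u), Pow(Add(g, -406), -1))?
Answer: Rational(6427666, 84725577) ≈ 0.075865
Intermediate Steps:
Function('L')(u, g) = Mul(-3, Pow(Add(-406, g), -1), Add(240, u)) (Function('L')(u, g) = Mul(-3, Mul(Add(240, u), Pow(Add(g, -406), -1))) = Mul(-3, Mul(Add(240, u), Pow(Add(-406, g), -1))) = Mul(-3, Mul(Pow(Add(-406, g), -1), Add(240, u))) = Mul(-3, Pow(Add(-406, g), -1), Add(240, u)))
t = Rational(30475, 8126) (t = Add(Mul(48, Rational(1, 17)), Mul(443, Rational(1, 478))) = Add(Rational(48, 17), Rational(443, 478)) = Rational(30475, 8126) ≈ 3.7503)
Function('o')(X, Z) = Mul(3, Z)
Pow(Add(Function('o')(-772, t), Function('L')(269, -385)), -1) = Pow(Add(Mul(3, Rational(30475, 8126)), Mul(3, Pow(Add(-406, -385), -1), Add(-240, Mul(-1, 269)))), -1) = Pow(Add(Rational(91425, 8126), Mul(3, Pow(-791, -1), Add(-240, -269))), -1) = Pow(Add(Rational(91425, 8126), Mul(3, Rational(-1, 791), -509)), -1) = Pow(Add(Rational(91425, 8126), Rational(1527, 791)), -1) = Pow(Rational(84725577, 6427666), -1) = Rational(6427666, 84725577)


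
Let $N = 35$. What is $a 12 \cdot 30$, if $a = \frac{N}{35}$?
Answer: $360$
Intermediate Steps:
$a = 1$ ($a = \frac{35}{35} = 35 \cdot \frac{1}{35} = 1$)
$a 12 \cdot 30 = 1 \cdot 12 \cdot 30 = 12 \cdot 30 = 360$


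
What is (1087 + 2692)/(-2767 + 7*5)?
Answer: -3779/2732 ≈ -1.3832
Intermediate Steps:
(1087 + 2692)/(-2767 + 7*5) = 3779/(-2767 + 35) = 3779/(-2732) = 3779*(-1/2732) = -3779/2732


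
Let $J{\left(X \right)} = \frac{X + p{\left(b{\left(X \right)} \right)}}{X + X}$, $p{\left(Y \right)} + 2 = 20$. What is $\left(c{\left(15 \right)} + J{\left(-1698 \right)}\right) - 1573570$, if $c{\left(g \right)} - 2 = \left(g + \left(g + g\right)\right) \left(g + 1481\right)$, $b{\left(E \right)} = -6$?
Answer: $- \frac{426268044}{283} \approx -1.5062 \cdot 10^{6}$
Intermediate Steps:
$p{\left(Y \right)} = 18$ ($p{\left(Y \right)} = -2 + 20 = 18$)
$J{\left(X \right)} = \frac{18 + X}{2 X}$ ($J{\left(X \right)} = \frac{X + 18}{X + X} = \frac{18 + X}{2 X}$)
$c{\left(g \right)} = 2 + 3 g \left(1481 + g\right)$ ($c{\left(g \right)} = 2 + \left(g + \left(g + g\right)\right) \left(g + 1481\right) = 2 + \left(g + 2 g\right) \left(1481 + g\right) = 2 + 3 g \left(1481 + g\right)$)
$\left(c{\left(15 \right)} + J{\left(-1698 \right)}\right) - 1573570 = \left(\left(2 + 3 \cdot 15^{2} + 4443 \cdot 15\right) + \frac{18 - 1698}{2 \left(-1698\right)}\right) - 1573570 = \left(\left(2 + 3 \cdot 225 + 66645\right) + \frac{1}{2} \left(- \frac{1}{1698}\right) \left(-1680\right)\right) - 1573570 = \left(\left(2 + 675 + 66645\right) + \frac{140}{283}\right) - 1573570 = \left(67322 + \frac{140}{283}\right) - 1573570 = \frac{19052266}{283} - 1573570 = - \frac{426268044}{283}$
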